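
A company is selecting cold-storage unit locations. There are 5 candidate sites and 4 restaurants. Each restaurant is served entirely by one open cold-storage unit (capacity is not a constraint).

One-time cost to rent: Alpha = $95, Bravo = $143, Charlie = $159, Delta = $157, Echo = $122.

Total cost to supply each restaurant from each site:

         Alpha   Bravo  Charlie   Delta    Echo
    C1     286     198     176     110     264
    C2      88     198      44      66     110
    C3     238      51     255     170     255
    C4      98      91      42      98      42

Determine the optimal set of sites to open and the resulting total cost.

For any fixed open set, each restaurant goes to its cheapest open site; total = fixed + service.
{Delta}: C1→Delta 110, C2→Delta 66, C3→Delta 170, C4→Delta 98. Service 444; fixed 157; total 601.
{Bravo, Charlie}: C1→Charlie 176, C2→Charlie 44, C3→Bravo 51, C4→Charlie 42. Service 313; fixed 302; total 615.
{Bravo, Delta}: C1→Delta 110, C2→Delta 66, C3→Bravo 51, C4→Bravo 91. Service 318; fixed 300; total 618.
{Alpha, Bravo, Charlie, Delta, Echo}: C1→Delta 110, C2→Charlie 44, C3→Bravo 51, C4→Charlie 42. Service 247; fixed 676; total 923.
No other subset beats 601.

Open Delta only; minimum total cost 601.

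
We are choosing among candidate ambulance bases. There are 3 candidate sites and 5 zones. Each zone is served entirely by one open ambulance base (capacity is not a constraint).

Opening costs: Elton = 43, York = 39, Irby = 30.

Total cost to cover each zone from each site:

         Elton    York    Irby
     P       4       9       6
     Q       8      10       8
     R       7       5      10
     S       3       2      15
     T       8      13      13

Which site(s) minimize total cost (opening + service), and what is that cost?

For any fixed open set, each zone goes to its cheapest open site; total = fixed + service.
{Elton}: P→Elton 4, Q→Elton 8, R→Elton 7, S→Elton 3, T→Elton 8. Service 30; fixed 43; total 73.
{York}: service 39 + fixed 39 = 78
{Irby}: P→Irby 6, Q→Irby 8, R→Irby 10, S→Irby 15, T→Irby 13. Service 52; fixed 30; total 82.
{Elton, York, Irby}: service 27 + fixed 112 = 139
No other subset beats 73.

Open Elton only; minimum total cost 73.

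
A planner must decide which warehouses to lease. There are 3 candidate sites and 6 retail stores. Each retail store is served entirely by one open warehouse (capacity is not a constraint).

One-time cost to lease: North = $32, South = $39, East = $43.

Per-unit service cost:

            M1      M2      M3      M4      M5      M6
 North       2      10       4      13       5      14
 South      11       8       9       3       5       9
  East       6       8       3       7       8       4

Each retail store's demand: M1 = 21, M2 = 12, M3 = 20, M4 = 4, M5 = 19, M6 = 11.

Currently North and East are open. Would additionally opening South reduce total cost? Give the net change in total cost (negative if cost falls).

No — net change +23 (cost rises by 23).

Current service cost with {North, East}: 365.
Adding South: each retail store re-picks its cheapest; new service cost 349, saving 16.
Extra fixed cost: 39. Net change = 39 − 16 = 23.
(Totals: 440 → 463.)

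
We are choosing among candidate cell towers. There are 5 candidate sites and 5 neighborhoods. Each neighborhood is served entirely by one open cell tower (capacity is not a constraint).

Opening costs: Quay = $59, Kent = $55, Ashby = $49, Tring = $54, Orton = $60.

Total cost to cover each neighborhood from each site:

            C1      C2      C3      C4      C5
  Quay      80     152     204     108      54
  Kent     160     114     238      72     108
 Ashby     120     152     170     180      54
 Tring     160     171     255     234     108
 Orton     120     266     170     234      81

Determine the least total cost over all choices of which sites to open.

For any fixed open set, each neighborhood goes to its cheapest open site; total = fixed + service.
{Kent, Ashby}: C1→Ashby 120, C2→Kent 114, C3→Ashby 170, C4→Kent 72, C5→Ashby 54. Service 530; fixed 104; total 634.
{Quay, Kent}: service 524 + fixed 114 = 638
{Quay, Kent, Ashby}: C1→Quay 80, C2→Kent 114, C3→Ashby 170, C4→Kent 72, C5→Quay 54. Service 490; fixed 163; total 653.
{Quay, Kent, Ashby, Tring, Orton}: service 490 + fixed 277 = 767
No other subset beats 634.

Minimum total cost: 634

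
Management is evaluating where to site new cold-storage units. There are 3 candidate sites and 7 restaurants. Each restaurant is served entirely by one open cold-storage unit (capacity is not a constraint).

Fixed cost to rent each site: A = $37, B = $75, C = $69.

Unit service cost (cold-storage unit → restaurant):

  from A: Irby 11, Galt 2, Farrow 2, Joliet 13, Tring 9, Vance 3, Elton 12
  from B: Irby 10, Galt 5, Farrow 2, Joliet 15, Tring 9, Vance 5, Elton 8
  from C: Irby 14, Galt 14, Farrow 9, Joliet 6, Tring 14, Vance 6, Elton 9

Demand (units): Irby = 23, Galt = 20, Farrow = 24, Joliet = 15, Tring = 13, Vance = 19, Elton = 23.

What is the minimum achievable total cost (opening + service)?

For any fixed open set, each restaurant goes to its cheapest open site; total = fixed + service.
{A, C}: Irby→A 11·23=253, Galt→A 2·20=40, Farrow→A 2·24=48, Joliet→C 6·15=90, Tring→A 9·13=117, Vance→A 3·19=57, Elton→C 9·23=207. Service 812; fixed 106; total 918.
{A, B, C}: Irby→B 10·23=230, Galt→A 2·20=40, Farrow→A 2·24=48, Joliet→C 6·15=90, Tring→A 9·13=117, Vance→A 3·19=57, Elton→B 8·23=184. Service 766; fixed 181; total 947.
{A, B}: Irby→B 10·23=230, Galt→A 2·20=40, Farrow→A 2·24=48, Joliet→A 13·15=195, Tring→A 9·13=117, Vance→A 3·19=57, Elton→B 8·23=184. Service 871; fixed 112; total 983.
{A}: service 986 + fixed 37 = 1023
No other subset beats 918.

Minimum total cost: 918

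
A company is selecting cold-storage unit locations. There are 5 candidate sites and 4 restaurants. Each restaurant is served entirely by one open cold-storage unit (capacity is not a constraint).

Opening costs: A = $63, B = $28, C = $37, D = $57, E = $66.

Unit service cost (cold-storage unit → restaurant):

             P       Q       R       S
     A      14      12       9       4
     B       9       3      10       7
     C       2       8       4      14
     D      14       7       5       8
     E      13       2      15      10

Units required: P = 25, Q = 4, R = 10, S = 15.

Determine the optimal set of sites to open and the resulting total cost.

For any fixed open set, each restaurant goes to its cheapest open site; total = fixed + service.
{B, C}: P→C 2·25=50, Q→B 3·4=12, R→C 4·10=40, S→B 7·15=105. Service 207; fixed 65; total 272.
{A, C}: P→C 2·25=50, Q→C 8·4=32, R→C 4·10=40, S→A 4·15=60. Service 182; fixed 100; total 282.
{A, B, C}: P→C 2·25=50, Q→B 3·4=12, R→C 4·10=40, S→A 4·15=60. Service 162; fixed 128; total 290.
{A, B, C, D, E}: P→C 2·25=50, Q→E 2·4=8, R→C 4·10=40, S→A 4·15=60. Service 158; fixed 251; total 409.
No other subset beats 272.

Open B and C; minimum total cost 272.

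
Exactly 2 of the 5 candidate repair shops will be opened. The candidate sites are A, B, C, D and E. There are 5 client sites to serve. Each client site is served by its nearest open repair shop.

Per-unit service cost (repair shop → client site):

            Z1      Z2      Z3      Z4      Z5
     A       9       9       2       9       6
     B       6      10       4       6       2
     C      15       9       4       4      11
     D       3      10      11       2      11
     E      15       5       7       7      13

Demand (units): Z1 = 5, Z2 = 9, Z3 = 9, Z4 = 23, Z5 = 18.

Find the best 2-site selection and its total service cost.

Choose B and D; total service cost 223.

With exactly 2 open, each client site uses its cheapest among the chosen.
{B, D}: Z1→D 3·5=15, Z2→B 10·9=90, Z3→B 4·9=36, Z4→D 2·23=46, Z5→B 2·18=36. Service cost 223.
{A, D}: service cost 268
{B, C}: service cost 275
Among all 10 size-2 choices, {B, D} is lowest.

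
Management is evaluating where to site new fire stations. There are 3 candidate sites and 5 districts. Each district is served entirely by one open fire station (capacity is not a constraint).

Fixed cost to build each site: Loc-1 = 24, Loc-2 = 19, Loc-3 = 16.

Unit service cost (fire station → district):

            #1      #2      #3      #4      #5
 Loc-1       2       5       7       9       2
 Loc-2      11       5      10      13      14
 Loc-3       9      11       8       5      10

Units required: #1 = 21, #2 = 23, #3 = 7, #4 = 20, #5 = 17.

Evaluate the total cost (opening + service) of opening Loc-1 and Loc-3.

Total cost: 380

Each district is assigned to its cheapest site among the open ones.
{Loc-1, Loc-3}: #1→Loc-1 2·21=42, #2→Loc-1 5·23=115, #3→Loc-1 7·7=49, #4→Loc-3 5·20=100, #5→Loc-1 2·17=34. Service 340; fixed 40; total 380.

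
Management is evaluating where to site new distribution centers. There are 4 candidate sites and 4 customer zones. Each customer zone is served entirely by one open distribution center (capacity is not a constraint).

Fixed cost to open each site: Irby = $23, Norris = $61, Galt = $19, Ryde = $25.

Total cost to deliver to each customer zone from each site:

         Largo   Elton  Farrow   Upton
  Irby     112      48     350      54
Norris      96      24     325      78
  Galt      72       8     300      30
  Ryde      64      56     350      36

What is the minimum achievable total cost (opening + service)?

Minimum total cost: 429

For any fixed open set, each customer zone goes to its cheapest open site; total = fixed + service.
{Galt}: Largo→Galt 72, Elton→Galt 8, Farrow→Galt 300, Upton→Galt 30. Service 410; fixed 19; total 429.
{Galt, Ryde}: service 402 + fixed 44 = 446
{Irby, Galt}: service 410 + fixed 42 = 452
{Irby, Norris, Galt, Ryde}: service 402 + fixed 128 = 530
No other subset beats 429.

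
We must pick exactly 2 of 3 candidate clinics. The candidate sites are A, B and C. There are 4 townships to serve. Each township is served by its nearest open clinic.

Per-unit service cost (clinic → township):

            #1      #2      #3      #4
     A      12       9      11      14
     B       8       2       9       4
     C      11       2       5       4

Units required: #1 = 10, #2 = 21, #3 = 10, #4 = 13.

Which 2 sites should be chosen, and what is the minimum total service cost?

Choose B and C; total service cost 224.

With exactly 2 open, each township uses its cheapest among the chosen.
{B, C}: #1→B 8·10=80, #2→B 2·21=42, #3→C 5·10=50, #4→B 4·13=52. Service cost 224.
{A, C}: service cost 254
{A, B}: service cost 264
Among all 3 size-2 choices, {B, C} is lowest.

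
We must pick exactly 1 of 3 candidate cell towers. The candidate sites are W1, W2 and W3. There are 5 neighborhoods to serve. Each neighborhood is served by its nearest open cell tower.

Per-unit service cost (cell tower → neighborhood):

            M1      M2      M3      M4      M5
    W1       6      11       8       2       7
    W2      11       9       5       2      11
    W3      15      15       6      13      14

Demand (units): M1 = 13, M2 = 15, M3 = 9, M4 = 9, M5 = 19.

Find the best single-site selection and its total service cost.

With exactly 1 open, each neighborhood uses its cheapest among the chosen.
{W1}: M1→W1 6·13=78, M2→W1 11·15=165, M3→W1 8·9=72, M4→W1 2·9=18, M5→W1 7·19=133. Service cost 466.
{W2}: service cost 550
{W3}: service cost 857
Among all 3 size-1 choices, {W1} is lowest.

Choose W1 only; total service cost 466.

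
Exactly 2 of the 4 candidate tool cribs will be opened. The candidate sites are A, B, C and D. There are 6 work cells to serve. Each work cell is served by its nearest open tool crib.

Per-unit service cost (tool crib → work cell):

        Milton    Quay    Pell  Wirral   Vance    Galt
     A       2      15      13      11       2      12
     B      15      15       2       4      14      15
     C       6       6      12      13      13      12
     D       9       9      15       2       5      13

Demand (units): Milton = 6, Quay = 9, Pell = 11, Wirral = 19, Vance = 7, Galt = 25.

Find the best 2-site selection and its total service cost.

With exactly 2 open, each work cell uses its cheapest among the chosen.
{B, D}: Milton→D 9·6=54, Quay→D 9·9=81, Pell→B 2·11=22, Wirral→D 2·19=38, Vance→D 5·7=35, Galt→D 13·25=325. Service cost 555.
{A, B}: service cost 559
{B, C}: service cost 579
Among all 6 size-2 choices, {B, D} is lowest.

Choose B and D; total service cost 555.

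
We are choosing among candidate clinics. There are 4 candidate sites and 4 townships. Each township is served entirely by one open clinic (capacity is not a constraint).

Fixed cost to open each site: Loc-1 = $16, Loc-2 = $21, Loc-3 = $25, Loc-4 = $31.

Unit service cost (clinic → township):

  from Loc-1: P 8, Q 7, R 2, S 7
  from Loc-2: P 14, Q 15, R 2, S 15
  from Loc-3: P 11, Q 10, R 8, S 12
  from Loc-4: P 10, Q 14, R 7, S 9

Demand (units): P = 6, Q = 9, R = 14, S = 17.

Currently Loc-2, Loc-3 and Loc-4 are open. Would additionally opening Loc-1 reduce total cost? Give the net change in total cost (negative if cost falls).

Yes — net change −57 (cost falls by 57).

Current service cost with {Loc-2, Loc-3, Loc-4}: 331.
Adding Loc-1: each township re-picks its cheapest; new service cost 258, saving 73.
Extra fixed cost: 16. Net change = 16 − 73 = -57.
(Totals: 408 → 351.)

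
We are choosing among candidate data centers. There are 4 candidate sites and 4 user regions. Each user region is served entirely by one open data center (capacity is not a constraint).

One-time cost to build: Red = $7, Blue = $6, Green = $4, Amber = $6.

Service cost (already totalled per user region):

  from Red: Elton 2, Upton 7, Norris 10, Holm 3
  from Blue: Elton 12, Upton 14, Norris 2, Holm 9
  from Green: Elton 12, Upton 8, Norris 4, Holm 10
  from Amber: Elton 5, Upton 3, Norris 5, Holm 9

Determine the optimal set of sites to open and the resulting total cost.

Open Red and Amber; minimum total cost 26.

For any fixed open set, each user region goes to its cheapest open site; total = fixed + service.
{Red, Amber}: Elton→Red 2, Upton→Amber 3, Norris→Amber 5, Holm→Red 3. Service 13; fixed 13; total 26.
{Red, Blue}: Elton→Red 2, Upton→Red 7, Norris→Blue 2, Holm→Red 3. Service 14; fixed 13; total 27.
{Red, Green}: Elton→Red 2, Upton→Red 7, Norris→Green 4, Holm→Red 3. Service 16; fixed 11; total 27.
{Red, Blue, Green, Amber}: service 10 + fixed 23 = 33
No other subset beats 26.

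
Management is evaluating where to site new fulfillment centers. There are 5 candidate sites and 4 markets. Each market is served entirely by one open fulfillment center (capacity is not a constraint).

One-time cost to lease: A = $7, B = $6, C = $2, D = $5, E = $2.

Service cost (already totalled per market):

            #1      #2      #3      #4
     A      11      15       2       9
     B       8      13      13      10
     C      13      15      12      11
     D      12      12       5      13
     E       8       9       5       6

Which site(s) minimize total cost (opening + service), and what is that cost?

Open E only; minimum total cost 30.

For any fixed open set, each market goes to its cheapest open site; total = fixed + service.
{E}: #1→E 8, #2→E 9, #3→E 5, #4→E 6. Service 28; fixed 2; total 30.
{C, E}: #1→E 8, #2→E 9, #3→E 5, #4→E 6. Service 28; fixed 4; total 32.
{A, E}: service 25 + fixed 9 = 34
{A, B, C, D, E}: service 25 + fixed 22 = 47
No other subset beats 30.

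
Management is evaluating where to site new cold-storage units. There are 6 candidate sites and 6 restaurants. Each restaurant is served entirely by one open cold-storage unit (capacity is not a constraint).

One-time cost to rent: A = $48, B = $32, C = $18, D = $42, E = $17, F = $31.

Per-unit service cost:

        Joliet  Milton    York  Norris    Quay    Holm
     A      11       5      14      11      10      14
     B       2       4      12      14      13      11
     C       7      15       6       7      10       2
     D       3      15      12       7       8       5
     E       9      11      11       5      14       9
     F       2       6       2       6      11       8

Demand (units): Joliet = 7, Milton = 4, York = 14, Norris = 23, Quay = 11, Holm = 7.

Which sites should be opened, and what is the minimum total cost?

For any fixed open set, each restaurant goes to its cheapest open site; total = fixed + service.
{C, E, F}: Joliet→F 2·7=14, Milton→F 6·4=24, York→F 2·14=28, Norris→E 5·23=115, Quay→C 10·11=110, Holm→C 2·7=14. Service 305; fixed 66; total 371.
{C, F}: service 328 + fixed 49 = 377
{C, D, E, F}: service 283 + fixed 108 = 391
{A, B, C, D, E, F}: service 275 + fixed 188 = 463
No other subset beats 371.

Open C, E and F; minimum total cost 371.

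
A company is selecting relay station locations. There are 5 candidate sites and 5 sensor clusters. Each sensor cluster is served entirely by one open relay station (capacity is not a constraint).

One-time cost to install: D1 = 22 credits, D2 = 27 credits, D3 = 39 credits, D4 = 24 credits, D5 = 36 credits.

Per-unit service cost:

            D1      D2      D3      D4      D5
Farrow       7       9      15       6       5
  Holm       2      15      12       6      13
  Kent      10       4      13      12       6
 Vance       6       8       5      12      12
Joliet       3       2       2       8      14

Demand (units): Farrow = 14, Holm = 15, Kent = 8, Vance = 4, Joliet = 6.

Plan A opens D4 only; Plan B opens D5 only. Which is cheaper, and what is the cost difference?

Plan A is cheaper by 91.

Plan A: {D4}: Farrow→D4 6·14=84, Holm→D4 6·15=90, Kent→D4 12·8=96, Vance→D4 12·4=48, Joliet→D4 8·6=48. Service 366; fixed 24; total 390.
Plan B: {D5}: Farrow→D5 5·14=70, Holm→D5 13·15=195, Kent→D5 6·8=48, Vance→D5 12·4=48, Joliet→D5 14·6=84. Service 445; fixed 36; total 481.
Difference: |390 − 481| = 91.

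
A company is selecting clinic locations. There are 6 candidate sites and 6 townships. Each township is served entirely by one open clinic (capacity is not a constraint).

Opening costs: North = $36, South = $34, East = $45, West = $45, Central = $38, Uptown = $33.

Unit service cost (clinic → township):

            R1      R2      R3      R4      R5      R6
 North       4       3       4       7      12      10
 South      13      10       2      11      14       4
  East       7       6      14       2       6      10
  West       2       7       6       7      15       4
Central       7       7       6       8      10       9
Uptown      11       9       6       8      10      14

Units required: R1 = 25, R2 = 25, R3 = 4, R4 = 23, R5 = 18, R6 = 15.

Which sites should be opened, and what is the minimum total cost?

Open North, East and West; minimum total cost 481.

For any fixed open set, each township goes to its cheapest open site; total = fixed + service.
{North, East, West}: R1→West 2·25=50, R2→North 3·25=75, R3→North 4·4=16, R4→East 2·23=46, R5→East 6·18=108, R6→West 4·15=60. Service 355; fixed 126; total 481.
{North, South, East, West}: service 347 + fixed 160 = 507
{North, South, East}: service 397 + fixed 115 = 512
{North, South, East, West, Central, Uptown}: R1→West 2·25=50, R2→North 3·25=75, R3→South 2·4=8, R4→East 2·23=46, R5→East 6·18=108, R6→South 4·15=60. Service 347; fixed 231; total 578.
No other subset beats 481.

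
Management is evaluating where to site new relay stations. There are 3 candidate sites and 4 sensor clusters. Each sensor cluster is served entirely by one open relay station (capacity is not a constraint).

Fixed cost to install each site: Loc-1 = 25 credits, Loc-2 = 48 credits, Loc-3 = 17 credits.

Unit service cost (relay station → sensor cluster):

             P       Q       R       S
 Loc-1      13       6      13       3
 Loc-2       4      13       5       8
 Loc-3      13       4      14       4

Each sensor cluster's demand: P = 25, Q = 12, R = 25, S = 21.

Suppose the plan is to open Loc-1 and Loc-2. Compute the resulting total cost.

Total cost: 433

Each sensor cluster is assigned to its cheapest site among the open ones.
{Loc-1, Loc-2}: P→Loc-2 4·25=100, Q→Loc-1 6·12=72, R→Loc-2 5·25=125, S→Loc-1 3·21=63. Service 360; fixed 73; total 433.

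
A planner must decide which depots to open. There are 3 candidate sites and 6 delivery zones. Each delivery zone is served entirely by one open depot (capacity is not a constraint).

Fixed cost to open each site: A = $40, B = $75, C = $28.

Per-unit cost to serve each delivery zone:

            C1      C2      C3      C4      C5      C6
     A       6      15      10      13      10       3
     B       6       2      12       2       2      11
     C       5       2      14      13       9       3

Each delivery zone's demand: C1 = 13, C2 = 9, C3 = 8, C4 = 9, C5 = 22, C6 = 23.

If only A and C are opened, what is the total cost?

Each delivery zone is assigned to its cheapest site among the open ones.
{A, C}: C1→C 5·13=65, C2→C 2·9=18, C3→A 10·8=80, C4→A 13·9=117, C5→C 9·22=198, C6→A 3·23=69. Service 547; fixed 68; total 615.

Total cost: 615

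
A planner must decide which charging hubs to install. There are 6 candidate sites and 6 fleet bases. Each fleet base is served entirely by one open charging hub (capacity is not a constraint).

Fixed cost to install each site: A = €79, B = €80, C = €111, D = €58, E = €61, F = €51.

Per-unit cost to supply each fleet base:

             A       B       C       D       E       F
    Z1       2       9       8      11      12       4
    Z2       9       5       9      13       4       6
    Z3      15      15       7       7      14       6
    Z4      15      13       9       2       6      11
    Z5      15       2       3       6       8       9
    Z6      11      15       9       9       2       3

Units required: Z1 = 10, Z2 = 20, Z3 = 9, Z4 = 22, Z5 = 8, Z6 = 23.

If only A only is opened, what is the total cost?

Each fleet base is assigned to its cheapest site among the open ones.
{A}: Z1→A 2·10=20, Z2→A 9·20=180, Z3→A 15·9=135, Z4→A 15·22=330, Z5→A 15·8=120, Z6→A 11·23=253. Service 1038; fixed 79; total 1117.

Total cost: 1117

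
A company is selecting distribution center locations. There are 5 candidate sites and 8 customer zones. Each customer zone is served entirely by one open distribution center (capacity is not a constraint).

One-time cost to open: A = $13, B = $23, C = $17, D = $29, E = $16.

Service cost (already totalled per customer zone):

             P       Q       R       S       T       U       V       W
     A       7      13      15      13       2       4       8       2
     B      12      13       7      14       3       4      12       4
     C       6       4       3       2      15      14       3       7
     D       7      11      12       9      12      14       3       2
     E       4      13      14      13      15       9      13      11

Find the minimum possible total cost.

For any fixed open set, each customer zone goes to its cheapest open site; total = fixed + service.
{A, C}: P→C 6, Q→C 4, R→C 3, S→C 2, T→A 2, U→A 4, V→C 3, W→A 2. Service 26; fixed 30; total 56.
{B, C}: P→C 6, Q→C 4, R→C 3, S→C 2, T→B 3, U→B 4, V→C 3, W→B 4. Service 29; fixed 40; total 69.
{A, C, E}: service 24 + fixed 46 = 70
{A, B, C, D, E}: service 24 + fixed 98 = 122
No other subset beats 56.

Minimum total cost: 56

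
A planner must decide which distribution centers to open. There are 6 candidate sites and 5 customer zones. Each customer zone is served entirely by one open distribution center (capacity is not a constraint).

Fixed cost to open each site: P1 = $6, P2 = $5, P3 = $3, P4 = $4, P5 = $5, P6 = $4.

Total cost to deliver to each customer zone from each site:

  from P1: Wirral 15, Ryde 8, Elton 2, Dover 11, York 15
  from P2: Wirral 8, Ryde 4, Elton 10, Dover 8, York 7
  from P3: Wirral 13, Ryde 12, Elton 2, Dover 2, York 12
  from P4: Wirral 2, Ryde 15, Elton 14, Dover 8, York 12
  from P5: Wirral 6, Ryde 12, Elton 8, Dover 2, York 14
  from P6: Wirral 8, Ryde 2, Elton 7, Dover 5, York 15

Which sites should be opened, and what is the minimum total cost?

Open P2, P3 and P4; minimum total cost 29.

For any fixed open set, each customer zone goes to its cheapest open site; total = fixed + service.
{P2, P3, P4}: Wirral→P4 2, Ryde→P2 4, Elton→P3 2, Dover→P3 2, York→P2 7. Service 17; fixed 12; total 29.
{P2, P3}: Wirral→P2 8, Ryde→P2 4, Elton→P3 2, Dover→P3 2, York→P2 7. Service 23; fixed 8; total 31.
{P2, P3, P4, P6}: service 15 + fixed 16 = 31
{P1, P2, P3, P4, P5, P6}: service 15 + fixed 27 = 42
No other subset beats 29.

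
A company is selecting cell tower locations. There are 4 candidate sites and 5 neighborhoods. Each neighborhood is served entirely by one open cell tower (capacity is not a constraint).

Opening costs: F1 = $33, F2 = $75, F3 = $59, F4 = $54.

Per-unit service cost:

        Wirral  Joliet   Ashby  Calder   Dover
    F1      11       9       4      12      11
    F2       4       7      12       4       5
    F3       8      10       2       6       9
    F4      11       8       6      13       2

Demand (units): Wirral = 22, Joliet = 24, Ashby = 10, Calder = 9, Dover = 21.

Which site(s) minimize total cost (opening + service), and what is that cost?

For any fixed open set, each neighborhood goes to its cheapest open site; total = fixed + service.
{F2, F4}: Wirral→F2 4·22=88, Joliet→F2 7·24=168, Ashby→F4 6·10=60, Calder→F2 4·9=36, Dover→F4 2·21=42. Service 394; fixed 129; total 523.
{F1, F2, F4}: Wirral→F2 4·22=88, Joliet→F2 7·24=168, Ashby→F1 4·10=40, Calder→F2 4·9=36, Dover→F4 2·21=42. Service 374; fixed 162; total 536.
{F2, F3, F4}: service 354 + fixed 188 = 542
{F1, F2, F3, F4}: Wirral→F2 4·22=88, Joliet→F2 7·24=168, Ashby→F3 2·10=20, Calder→F2 4·9=36, Dover→F4 2·21=42. Service 354; fixed 221; total 575.
No other subset beats 523.

Open F2 and F4; minimum total cost 523.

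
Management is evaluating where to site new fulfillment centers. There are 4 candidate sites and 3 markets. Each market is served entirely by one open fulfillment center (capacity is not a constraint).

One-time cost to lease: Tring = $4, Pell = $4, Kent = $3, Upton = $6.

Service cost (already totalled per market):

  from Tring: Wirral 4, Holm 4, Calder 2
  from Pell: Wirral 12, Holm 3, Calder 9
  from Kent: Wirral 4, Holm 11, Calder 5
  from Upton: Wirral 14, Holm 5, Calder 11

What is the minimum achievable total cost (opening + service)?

Minimum total cost: 14

For any fixed open set, each market goes to its cheapest open site; total = fixed + service.
{Tring}: Wirral→Tring 4, Holm→Tring 4, Calder→Tring 2. Service 10; fixed 4; total 14.
{Tring, Pell}: service 9 + fixed 8 = 17
{Tring, Kent}: service 10 + fixed 7 = 17
{Tring, Pell, Kent, Upton}: service 9 + fixed 17 = 26
(All 15 nonempty subsets were checked; Tring only is lowest.)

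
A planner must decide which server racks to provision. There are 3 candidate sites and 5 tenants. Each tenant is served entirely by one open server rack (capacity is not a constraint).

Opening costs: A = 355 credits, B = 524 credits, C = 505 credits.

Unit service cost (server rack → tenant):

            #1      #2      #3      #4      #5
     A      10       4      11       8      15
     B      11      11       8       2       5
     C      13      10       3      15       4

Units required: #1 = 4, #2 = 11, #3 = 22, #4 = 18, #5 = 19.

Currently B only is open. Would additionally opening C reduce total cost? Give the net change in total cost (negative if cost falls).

No — net change +365 (cost rises by 365).

Current service cost with {B}: 472.
Adding C: each tenant re-picks its cheapest; new service cost 332, saving 140.
Extra fixed cost: 505. Net change = 505 − 140 = 365.
(Totals: 996 → 1361.)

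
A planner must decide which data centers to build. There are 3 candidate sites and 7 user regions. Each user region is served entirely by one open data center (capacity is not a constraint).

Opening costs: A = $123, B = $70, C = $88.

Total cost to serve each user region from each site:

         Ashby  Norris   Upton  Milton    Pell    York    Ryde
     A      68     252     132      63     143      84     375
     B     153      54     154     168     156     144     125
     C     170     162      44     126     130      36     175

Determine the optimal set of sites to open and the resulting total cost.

Open A, B and C; minimum total cost 801.

For any fixed open set, each user region goes to its cheapest open site; total = fixed + service.
{A, B, C}: Ashby→A 68, Norris→B 54, Upton→C 44, Milton→A 63, Pell→C 130, York→C 36, Ryde→B 125. Service 520; fixed 281; total 801.
{B, C}: service 668 + fixed 158 = 826
{A, B}: service 669 + fixed 193 = 862
{B}: Ashby→B 153, Norris→B 54, Upton→B 154, Milton→B 168, Pell→B 156, York→B 144, Ryde→B 125. Service 954; fixed 70; total 1024.
(All 7 nonempty subsets were checked; A, B and C is lowest.)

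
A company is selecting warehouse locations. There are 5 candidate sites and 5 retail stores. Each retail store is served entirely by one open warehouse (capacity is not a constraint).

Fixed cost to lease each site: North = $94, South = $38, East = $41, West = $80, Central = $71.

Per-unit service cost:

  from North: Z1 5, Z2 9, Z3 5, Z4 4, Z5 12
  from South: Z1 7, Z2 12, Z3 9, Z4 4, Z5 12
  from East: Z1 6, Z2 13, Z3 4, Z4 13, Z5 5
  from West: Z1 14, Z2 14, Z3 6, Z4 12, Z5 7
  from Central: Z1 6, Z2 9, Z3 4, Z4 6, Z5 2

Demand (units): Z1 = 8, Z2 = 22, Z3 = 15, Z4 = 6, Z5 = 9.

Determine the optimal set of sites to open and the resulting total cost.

For any fixed open set, each retail store goes to its cheapest open site; total = fixed + service.
{Central}: Z1→Central 6·8=48, Z2→Central 9·22=198, Z3→Central 4·15=60, Z4→Central 6·6=36, Z5→Central 2·9=18. Service 360; fixed 71; total 431.
{South, Central}: service 348 + fixed 109 = 457
{East, Central}: service 360 + fixed 112 = 472
{North, South, East, West, Central}: service 340 + fixed 324 = 664
No other subset beats 431.

Open Central only; minimum total cost 431.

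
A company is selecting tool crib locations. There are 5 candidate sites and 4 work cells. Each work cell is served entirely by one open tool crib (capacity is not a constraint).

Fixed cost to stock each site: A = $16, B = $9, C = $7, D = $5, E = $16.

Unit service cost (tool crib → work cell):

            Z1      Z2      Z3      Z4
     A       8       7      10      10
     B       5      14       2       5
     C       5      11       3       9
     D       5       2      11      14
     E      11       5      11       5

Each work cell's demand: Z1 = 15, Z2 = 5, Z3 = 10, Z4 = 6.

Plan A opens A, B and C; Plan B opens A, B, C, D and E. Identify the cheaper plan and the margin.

Plan B is cheaper by 4.

Plan A: {A, B, C}: Z1→B 5·15=75, Z2→A 7·5=35, Z3→B 2·10=20, Z4→B 5·6=30. Service 160; fixed 32; total 192.
Plan B: {A, B, C, D, E}: Z1→B 5·15=75, Z2→D 2·5=10, Z3→B 2·10=20, Z4→B 5·6=30. Service 135; fixed 53; total 188.
Difference: |192 − 188| = 4.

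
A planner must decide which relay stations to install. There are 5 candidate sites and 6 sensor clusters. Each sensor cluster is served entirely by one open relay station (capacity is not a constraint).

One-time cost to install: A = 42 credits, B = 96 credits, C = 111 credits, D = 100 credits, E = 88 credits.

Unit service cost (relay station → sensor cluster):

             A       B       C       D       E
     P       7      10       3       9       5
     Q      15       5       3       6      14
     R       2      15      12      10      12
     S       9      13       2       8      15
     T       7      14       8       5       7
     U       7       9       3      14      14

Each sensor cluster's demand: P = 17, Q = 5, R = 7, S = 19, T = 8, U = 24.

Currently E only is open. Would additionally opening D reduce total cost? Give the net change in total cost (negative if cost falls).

Yes — net change −103 (cost falls by 103).

Current service cost with {E}: 916.
Adding D: each sensor cluster re-picks its cheapest; new service cost 713, saving 203.
Extra fixed cost: 100. Net change = 100 − 203 = -103.
(Totals: 1004 → 901.)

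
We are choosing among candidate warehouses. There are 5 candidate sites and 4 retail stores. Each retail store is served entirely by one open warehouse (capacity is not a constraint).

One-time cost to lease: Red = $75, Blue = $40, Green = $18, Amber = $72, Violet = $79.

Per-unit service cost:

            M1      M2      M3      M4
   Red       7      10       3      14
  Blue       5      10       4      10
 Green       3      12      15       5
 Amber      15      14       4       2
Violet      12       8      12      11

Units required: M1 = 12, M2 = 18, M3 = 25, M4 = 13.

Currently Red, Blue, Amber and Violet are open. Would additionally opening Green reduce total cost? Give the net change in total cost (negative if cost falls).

Yes — net change −6 (cost falls by 6).

Current service cost with {Red, Blue, Amber, Violet}: 305.
Adding Green: each retail store re-picks its cheapest; new service cost 281, saving 24.
Extra fixed cost: 18. Net change = 18 − 24 = -6.
(Totals: 571 → 565.)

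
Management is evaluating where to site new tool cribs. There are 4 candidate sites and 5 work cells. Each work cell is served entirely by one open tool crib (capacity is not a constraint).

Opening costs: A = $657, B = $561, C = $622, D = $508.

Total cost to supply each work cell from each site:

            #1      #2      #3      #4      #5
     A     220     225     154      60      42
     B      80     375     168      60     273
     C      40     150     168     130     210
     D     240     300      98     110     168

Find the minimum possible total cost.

For any fixed open set, each work cell goes to its cheapest open site; total = fixed + service.
{C}: #1→C 40, #2→C 150, #3→C 168, #4→C 130, #5→C 210. Service 698; fixed 622; total 1320.
{A}: service 701 + fixed 657 = 1358
{D}: service 916 + fixed 508 = 1424
{A, B, C, D}: service 390 + fixed 2348 = 2738
No other subset beats 1320.

Minimum total cost: 1320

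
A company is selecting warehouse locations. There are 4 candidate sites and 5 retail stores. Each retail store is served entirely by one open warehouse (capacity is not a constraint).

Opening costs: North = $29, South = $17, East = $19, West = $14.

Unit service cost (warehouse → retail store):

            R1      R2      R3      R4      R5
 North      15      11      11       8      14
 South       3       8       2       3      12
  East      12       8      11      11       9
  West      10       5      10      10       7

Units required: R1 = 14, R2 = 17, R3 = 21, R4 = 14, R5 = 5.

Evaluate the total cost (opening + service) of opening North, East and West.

Total cost: 644

Each retail store is assigned to its cheapest site among the open ones.
{North, East, West}: R1→West 10·14=140, R2→West 5·17=85, R3→West 10·21=210, R4→North 8·14=112, R5→West 7·5=35. Service 582; fixed 62; total 644.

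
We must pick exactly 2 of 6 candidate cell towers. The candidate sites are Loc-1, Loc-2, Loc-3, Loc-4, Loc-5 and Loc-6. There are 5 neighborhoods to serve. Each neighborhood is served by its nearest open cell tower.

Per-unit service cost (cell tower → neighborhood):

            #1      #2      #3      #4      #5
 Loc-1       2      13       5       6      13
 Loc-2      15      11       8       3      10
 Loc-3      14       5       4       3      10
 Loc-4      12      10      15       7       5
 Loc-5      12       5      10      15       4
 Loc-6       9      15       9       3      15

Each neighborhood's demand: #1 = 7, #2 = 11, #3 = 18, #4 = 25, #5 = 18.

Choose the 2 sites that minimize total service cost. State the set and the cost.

With exactly 2 open, each neighborhood uses its cheapest among the chosen.
{Loc-3, Loc-5}: #1→Loc-5 12·7=84, #2→Loc-3 5·11=55, #3→Loc-3 4·18=72, #4→Loc-3 3·25=75, #5→Loc-5 4·18=72. Service cost 358.
{Loc-3, Loc-4}: service cost 376
{Loc-1, Loc-5}: service cost 381
Among all 15 size-2 choices, {Loc-3, Loc-5} is lowest.

Choose Loc-3 and Loc-5; total service cost 358.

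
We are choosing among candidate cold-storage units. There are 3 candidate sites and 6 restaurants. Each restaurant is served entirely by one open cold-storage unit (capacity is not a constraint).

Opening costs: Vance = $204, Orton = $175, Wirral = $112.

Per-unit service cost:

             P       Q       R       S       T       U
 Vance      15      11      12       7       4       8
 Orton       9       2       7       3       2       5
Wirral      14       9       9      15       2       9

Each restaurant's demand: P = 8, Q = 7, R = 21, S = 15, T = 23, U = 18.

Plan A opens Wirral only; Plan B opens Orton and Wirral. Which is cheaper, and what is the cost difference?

Plan B is cheaper by 208.

Plan A: {Wirral}: P→Wirral 14·8=112, Q→Wirral 9·7=63, R→Wirral 9·21=189, S→Wirral 15·15=225, T→Wirral 2·23=46, U→Wirral 9·18=162. Service 797; fixed 112; total 909.
Plan B: {Orton, Wirral}: P→Orton 9·8=72, Q→Orton 2·7=14, R→Orton 7·21=147, S→Orton 3·15=45, T→Orton 2·23=46, U→Orton 5·18=90. Service 414; fixed 287; total 701.
Difference: |909 − 701| = 208.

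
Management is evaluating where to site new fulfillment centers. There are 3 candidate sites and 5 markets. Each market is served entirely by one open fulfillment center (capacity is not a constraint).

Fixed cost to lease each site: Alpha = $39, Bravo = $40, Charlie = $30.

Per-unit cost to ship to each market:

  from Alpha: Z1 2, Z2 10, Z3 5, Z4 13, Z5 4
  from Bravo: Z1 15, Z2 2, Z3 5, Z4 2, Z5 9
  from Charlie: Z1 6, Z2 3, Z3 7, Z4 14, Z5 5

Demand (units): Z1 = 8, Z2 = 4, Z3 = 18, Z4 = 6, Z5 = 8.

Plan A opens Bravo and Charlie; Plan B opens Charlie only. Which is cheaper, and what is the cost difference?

Plan A: {Bravo, Charlie}: Z1→Charlie 6·8=48, Z2→Bravo 2·4=8, Z3→Bravo 5·18=90, Z4→Bravo 2·6=12, Z5→Charlie 5·8=40. Service 198; fixed 70; total 268.
Plan B: {Charlie}: Z1→Charlie 6·8=48, Z2→Charlie 3·4=12, Z3→Charlie 7·18=126, Z4→Charlie 14·6=84, Z5→Charlie 5·8=40. Service 310; fixed 30; total 340.
Difference: |268 − 340| = 72.

Plan A is cheaper by 72.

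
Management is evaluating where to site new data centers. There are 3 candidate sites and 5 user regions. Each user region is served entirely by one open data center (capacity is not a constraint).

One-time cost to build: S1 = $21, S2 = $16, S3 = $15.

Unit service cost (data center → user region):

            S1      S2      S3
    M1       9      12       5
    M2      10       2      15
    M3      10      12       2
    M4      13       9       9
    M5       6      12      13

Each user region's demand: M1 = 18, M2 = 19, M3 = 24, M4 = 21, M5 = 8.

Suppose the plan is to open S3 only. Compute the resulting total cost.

Total cost: 731

Each user region is assigned to its cheapest site among the open ones.
{S3}: M1→S3 5·18=90, M2→S3 15·19=285, M3→S3 2·24=48, M4→S3 9·21=189, M5→S3 13·8=104. Service 716; fixed 15; total 731.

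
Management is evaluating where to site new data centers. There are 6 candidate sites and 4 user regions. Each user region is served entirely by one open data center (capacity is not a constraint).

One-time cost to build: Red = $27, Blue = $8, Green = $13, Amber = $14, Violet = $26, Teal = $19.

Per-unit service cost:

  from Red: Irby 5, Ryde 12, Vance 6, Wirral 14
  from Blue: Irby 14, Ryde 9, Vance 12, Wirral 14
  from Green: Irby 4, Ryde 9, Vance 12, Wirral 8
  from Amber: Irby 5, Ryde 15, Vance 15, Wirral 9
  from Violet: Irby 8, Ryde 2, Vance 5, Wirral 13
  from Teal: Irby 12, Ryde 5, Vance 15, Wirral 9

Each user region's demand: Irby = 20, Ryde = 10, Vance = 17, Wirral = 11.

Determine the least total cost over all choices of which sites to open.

Minimum total cost: 312

For any fixed open set, each user region goes to its cheapest open site; total = fixed + service.
{Green, Violet}: Irby→Green 4·20=80, Ryde→Violet 2·10=20, Vance→Violet 5·17=85, Wirral→Green 8·11=88. Service 273; fixed 39; total 312.
{Blue, Green, Violet}: service 273 + fixed 47 = 320
{Green, Amber, Violet}: service 273 + fixed 53 = 326
{Red, Blue, Green, Amber, Violet, Teal}: Irby→Green 4·20=80, Ryde→Violet 2·10=20, Vance→Violet 5·17=85, Wirral→Green 8·11=88. Service 273; fixed 107; total 380.
No other subset beats 312.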